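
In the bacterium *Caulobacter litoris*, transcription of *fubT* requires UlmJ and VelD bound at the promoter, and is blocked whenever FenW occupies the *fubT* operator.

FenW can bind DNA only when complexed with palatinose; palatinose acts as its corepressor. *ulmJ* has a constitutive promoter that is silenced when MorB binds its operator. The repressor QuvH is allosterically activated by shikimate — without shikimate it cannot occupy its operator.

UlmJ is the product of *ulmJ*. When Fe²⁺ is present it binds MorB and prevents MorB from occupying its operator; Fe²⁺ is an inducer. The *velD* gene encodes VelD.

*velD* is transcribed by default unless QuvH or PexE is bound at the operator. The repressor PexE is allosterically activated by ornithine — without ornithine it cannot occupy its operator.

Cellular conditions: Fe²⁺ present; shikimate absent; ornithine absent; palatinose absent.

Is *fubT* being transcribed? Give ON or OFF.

Fe²⁺ is present, so MorB is inactive.
With no repressor bound, *ulmJ* is transcribed.
So UlmJ is produced and active.
Palatinose is absent, so FenW is inactive.
Shikimate is absent, so QuvH is inactive.
Ornithine is absent, so PexE is inactive.
With no repressor bound, *velD* is transcribed.
So VelD is produced and active.
No repressor is bound and UlmJ and VelD are active, so *fubT* is transcribed.

ON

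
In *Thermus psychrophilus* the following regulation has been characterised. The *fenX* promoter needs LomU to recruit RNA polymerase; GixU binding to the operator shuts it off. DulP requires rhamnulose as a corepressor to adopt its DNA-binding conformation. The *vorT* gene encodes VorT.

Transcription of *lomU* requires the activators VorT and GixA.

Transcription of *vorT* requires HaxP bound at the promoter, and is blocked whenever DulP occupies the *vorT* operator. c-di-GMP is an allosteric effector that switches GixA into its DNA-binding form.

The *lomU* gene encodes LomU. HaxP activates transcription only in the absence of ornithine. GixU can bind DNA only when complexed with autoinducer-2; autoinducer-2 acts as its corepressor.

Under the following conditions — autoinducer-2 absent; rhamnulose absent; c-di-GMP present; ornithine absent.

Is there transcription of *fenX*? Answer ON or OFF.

Autoinducer-2 is absent, so GixU is inactive.
Rhamnulose is absent, so DulP is inactive.
Ornithine is absent, so HaxP is active.
No repressor is bound and HaxP is active, so *vorT* is transcribed.
So VorT is produced and active.
c-di-GMP is present, so GixA is active.
No repressor is bound and VorT and GixA are active, so *lomU* is transcribed.
So LomU is produced and active.
No repressor is bound and LomU is active, so *fenX* is transcribed.

ON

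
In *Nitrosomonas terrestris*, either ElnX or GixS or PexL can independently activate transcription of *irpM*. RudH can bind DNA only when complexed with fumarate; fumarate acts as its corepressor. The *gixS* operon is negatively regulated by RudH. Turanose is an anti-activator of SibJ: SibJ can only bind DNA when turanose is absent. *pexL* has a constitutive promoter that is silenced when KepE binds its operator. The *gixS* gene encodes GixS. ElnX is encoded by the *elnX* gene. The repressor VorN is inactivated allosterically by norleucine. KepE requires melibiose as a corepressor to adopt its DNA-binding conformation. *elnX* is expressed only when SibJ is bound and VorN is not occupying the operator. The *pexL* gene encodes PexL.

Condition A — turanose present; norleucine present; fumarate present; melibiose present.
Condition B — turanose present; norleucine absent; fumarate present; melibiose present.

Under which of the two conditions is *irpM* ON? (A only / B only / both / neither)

Condition A:
Turanose is present, so SibJ is inactive.
Norleucine is present, so VorN is inactive.
Required activator SibJ is absent, so *elnX* is not transcribed.
So ElnX is not produced.
Fumarate is present, so RudH is active.
With repressor RudH bound, *gixS* is not transcribed.
So GixS is not produced.
Melibiose is present, so KepE is active.
With repressor KepE bound, *pexL* is not transcribed.
So PexL is not produced.
No activator is available at the *irpM* promoter, so *irpM* is not transcribed.
→ *irpM* is OFF in A.
Condition B:
Turanose is present, so SibJ is inactive.
Norleucine is absent, so VorN is active.
With repressor VorN bound, *elnX* is not transcribed.
So ElnX is not produced.
Fumarate is present, so RudH is active.
With repressor RudH bound, *gixS* is not transcribed.
So GixS is not produced.
Melibiose is present, so KepE is active.
With repressor KepE bound, *pexL* is not transcribed.
So PexL is not produced.
No activator is available at the *irpM* promoter, so *irpM* is not transcribed.
→ *irpM* is OFF in B.

neither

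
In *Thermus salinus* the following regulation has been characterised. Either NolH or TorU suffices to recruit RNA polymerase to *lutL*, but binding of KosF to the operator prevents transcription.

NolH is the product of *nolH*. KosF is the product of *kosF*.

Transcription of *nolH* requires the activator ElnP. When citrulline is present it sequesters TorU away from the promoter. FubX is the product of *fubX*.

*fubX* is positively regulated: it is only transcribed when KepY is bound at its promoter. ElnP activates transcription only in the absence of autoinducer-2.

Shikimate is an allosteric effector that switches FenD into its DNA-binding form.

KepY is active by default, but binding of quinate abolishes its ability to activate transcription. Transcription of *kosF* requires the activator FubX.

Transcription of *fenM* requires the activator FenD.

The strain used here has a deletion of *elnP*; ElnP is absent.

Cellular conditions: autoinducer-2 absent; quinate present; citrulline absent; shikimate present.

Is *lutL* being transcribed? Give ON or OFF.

ON

ElnP is non-functional in this strain, so it has no effect.
Required activator ElnP is absent, so *nolH* is not transcribed.
So NolH is not produced.
Citrulline is absent, so TorU is active.
Quinate is present, so KepY is inactive.
Required activator KepY is absent, so *fubX* is not transcribed.
So FubX is not produced.
Required activator FubX is absent, so *kosF* is not transcribed.
So KosF is not produced.
Activator TorU is present, so *lutL* is transcribed.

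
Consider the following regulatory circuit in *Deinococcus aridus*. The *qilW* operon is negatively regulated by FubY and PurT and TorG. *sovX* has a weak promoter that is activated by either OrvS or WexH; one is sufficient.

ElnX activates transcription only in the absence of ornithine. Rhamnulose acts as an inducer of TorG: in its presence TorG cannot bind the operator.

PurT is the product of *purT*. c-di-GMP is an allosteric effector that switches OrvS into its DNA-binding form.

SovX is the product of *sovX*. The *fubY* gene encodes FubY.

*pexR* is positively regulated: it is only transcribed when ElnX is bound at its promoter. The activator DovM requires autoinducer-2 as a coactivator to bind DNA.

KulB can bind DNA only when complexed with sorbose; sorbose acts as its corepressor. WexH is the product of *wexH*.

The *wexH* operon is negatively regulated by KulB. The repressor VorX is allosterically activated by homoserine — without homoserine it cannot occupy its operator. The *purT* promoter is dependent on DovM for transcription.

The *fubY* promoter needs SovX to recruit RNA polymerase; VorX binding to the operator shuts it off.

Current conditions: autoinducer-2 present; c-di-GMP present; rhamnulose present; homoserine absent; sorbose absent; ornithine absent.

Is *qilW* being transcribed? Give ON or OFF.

Homoserine is absent, so VorX is inactive.
c-di-GMP is present, so OrvS is active.
Sorbose is absent, so KulB is inactive.
With no repressor bound, *wexH* is transcribed.
So WexH is produced and active.
Activator OrvS is present, so *sovX* is transcribed.
So SovX is produced and active.
No repressor is bound and SovX is active, so *fubY* is transcribed.
So FubY is produced and active.
Autoinducer-2 is present, so DovM is active.
No repressor is bound and DovM is active, so *purT* is transcribed.
So PurT is produced and active.
Rhamnulose is present, so TorG is inactive.
With repressor FubY bound, *qilW* is not transcribed.

OFF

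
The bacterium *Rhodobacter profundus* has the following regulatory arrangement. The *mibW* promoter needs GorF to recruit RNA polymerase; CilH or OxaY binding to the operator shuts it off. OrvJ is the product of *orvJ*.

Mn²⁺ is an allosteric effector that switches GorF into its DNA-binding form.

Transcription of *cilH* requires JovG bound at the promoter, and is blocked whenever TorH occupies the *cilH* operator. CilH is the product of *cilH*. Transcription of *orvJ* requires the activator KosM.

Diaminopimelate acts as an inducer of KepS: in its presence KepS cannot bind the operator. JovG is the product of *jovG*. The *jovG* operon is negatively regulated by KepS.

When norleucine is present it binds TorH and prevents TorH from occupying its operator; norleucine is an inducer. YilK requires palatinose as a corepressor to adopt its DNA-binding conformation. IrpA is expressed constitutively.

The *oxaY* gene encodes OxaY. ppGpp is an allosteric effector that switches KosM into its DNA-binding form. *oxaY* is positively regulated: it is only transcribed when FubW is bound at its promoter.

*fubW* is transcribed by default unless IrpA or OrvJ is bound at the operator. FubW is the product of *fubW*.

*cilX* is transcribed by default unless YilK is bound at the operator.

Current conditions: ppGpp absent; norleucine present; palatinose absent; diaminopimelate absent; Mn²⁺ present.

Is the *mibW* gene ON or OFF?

ON

Mn²⁺ is present, so GorF is active.
Diaminopimelate is absent, so KepS is active.
With repressor KepS bound, *jovG* is not transcribed.
So JovG is not produced.
Norleucine is present, so TorH is inactive.
Required activator JovG is absent, so *cilH* is not transcribed.
So CilH is not produced.
IrpA is produced constitutively and is active.
ppGpp is absent, so KosM is inactive.
Required activator KosM is absent, so *orvJ* is not transcribed.
So OrvJ is not produced.
With repressor IrpA bound, *fubW* is not transcribed.
So FubW is not produced.
Required activator FubW is absent, so *oxaY* is not transcribed.
So OxaY is not produced.
No repressor is bound and GorF is active, so *mibW* is transcribed.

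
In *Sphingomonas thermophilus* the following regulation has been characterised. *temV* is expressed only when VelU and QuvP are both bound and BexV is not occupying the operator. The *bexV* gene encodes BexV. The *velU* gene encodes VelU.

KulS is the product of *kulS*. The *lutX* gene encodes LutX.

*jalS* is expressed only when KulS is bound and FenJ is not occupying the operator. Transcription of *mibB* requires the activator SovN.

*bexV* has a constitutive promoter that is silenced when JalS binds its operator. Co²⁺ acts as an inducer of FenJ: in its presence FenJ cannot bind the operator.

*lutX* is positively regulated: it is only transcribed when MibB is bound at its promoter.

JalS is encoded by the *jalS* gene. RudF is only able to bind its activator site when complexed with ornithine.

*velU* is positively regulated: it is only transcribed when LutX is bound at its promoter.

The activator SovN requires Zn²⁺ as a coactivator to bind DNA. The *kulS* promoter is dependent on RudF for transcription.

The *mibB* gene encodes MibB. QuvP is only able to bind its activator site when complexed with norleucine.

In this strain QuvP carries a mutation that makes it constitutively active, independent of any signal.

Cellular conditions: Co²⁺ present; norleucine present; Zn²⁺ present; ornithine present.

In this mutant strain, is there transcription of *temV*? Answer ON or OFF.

Ornithine is present, so RudF is active.
No repressor is bound and RudF is active, so *kulS* is transcribed.
So KulS is produced and active.
Co²⁺ is present, so FenJ is inactive.
No repressor is bound and KulS is active, so *jalS* is transcribed.
So JalS is produced and active.
With repressor JalS bound, *bexV* is not transcribed.
So BexV is not produced.
Zn²⁺ is present, so SovN is active.
No repressor is bound and SovN is active, so *mibB* is transcribed.
So MibB is produced and active.
No repressor is bound and MibB is active, so *lutX* is transcribed.
So LutX is produced and active.
No repressor is bound and LutX is active, so *velU* is transcribed.
So VelU is produced and active.
QuvP is constitutively active in this strain.
No repressor is bound and VelU and QuvP are active, so *temV* is transcribed.

ON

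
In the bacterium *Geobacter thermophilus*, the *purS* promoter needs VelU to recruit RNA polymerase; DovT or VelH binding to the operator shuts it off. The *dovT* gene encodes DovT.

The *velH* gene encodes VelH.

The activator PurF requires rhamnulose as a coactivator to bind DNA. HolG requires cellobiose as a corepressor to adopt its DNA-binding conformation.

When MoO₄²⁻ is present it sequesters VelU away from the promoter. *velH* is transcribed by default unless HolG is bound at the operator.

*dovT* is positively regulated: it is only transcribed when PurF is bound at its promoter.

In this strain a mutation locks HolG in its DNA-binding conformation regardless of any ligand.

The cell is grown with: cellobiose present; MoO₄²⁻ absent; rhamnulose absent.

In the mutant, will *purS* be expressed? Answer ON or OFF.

Rhamnulose is absent, so PurF is inactive.
Required activator PurF is absent, so *dovT* is not transcribed.
So DovT is not produced.
MoO₄²⁻ is absent, so VelU is active.
HolG is constitutively active in this strain.
With repressor HolG bound, *velH* is not transcribed.
So VelH is not produced.
No repressor is bound and VelU is active, so *purS* is transcribed.

ON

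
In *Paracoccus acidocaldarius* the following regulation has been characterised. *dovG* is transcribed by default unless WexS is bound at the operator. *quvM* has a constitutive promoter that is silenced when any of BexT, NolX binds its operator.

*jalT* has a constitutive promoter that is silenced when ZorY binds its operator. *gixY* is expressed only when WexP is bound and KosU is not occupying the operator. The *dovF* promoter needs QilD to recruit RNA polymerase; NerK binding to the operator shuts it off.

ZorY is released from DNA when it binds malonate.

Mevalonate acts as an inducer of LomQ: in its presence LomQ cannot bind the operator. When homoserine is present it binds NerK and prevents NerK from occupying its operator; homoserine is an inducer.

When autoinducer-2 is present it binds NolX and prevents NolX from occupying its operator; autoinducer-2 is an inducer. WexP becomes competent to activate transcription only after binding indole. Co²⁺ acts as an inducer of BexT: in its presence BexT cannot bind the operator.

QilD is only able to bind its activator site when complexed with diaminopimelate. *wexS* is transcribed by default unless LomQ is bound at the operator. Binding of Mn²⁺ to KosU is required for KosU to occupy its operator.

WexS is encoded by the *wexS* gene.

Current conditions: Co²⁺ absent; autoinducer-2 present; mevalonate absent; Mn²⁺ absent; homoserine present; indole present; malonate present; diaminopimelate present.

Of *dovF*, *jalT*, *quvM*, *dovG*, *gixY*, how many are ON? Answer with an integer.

4

Diaminopimelate is present, so QilD is active.
Homoserine is present, so NerK is inactive.
No repressor is bound and QilD is active, so *dovF* is transcribed.
→ *dovF* is ON.
Malonate is present, so ZorY is inactive.
With no repressor bound, *jalT* is transcribed.
→ *jalT* is ON.
Co²⁺ is absent, so BexT is active.
Autoinducer-2 is present, so NolX is inactive.
With repressor BexT bound, *quvM* is not transcribed.
→ *quvM* is OFF.
Mevalonate is absent, so LomQ is active.
With repressor LomQ bound, *wexS* is not transcribed.
So WexS is not produced.
With no repressor bound, *dovG* is transcribed.
→ *dovG* is ON.
Indole is present, so WexP is active.
Mn²⁺ is absent, so KosU is inactive.
No repressor is bound and WexP is active, so *gixY* is transcribed.
→ *gixY* is ON.
4 of the 5 genes are transcribed.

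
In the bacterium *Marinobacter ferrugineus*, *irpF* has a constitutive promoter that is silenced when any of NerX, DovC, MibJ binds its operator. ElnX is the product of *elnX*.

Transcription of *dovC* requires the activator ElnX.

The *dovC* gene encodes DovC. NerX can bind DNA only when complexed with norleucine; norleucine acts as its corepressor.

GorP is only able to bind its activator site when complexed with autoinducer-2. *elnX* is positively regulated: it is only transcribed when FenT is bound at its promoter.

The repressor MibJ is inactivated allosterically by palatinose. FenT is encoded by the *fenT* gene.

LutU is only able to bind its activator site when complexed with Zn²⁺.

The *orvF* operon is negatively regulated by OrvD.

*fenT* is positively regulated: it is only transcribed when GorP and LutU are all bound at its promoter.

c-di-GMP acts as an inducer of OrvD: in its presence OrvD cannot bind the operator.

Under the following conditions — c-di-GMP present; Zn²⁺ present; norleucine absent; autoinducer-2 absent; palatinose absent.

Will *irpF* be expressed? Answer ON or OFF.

OFF

Norleucine is absent, so NerX is inactive.
Autoinducer-2 is absent, so GorP is inactive.
Zn²⁺ is present, so LutU is active.
Required activator GorP is absent, so *fenT* is not transcribed.
So FenT is not produced.
Required activator FenT is absent, so *elnX* is not transcribed.
So ElnX is not produced.
Required activator ElnX is absent, so *dovC* is not transcribed.
So DovC is not produced.
Palatinose is absent, so MibJ is active.
With repressor MibJ bound, *irpF* is not transcribed.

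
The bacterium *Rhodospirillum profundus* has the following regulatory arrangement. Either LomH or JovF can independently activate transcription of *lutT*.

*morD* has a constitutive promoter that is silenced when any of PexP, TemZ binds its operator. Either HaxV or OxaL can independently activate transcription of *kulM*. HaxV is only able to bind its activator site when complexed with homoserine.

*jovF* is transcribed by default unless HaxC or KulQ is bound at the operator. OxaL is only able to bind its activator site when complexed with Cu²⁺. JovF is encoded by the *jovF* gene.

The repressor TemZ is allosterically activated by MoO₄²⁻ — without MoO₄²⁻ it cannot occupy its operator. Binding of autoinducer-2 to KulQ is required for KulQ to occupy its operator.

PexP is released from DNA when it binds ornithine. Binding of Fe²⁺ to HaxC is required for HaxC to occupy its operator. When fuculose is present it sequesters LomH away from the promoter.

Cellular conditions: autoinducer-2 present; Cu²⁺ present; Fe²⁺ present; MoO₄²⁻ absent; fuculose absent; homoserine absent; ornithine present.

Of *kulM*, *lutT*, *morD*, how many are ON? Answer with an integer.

Homoserine is absent, so HaxV is inactive.
Cu²⁺ is present, so OxaL is active.
Activator OxaL is present, so *kulM* is transcribed.
→ *kulM* is ON.
Fuculose is absent, so LomH is active.
Fe²⁺ is present, so HaxC is active.
Autoinducer-2 is present, so KulQ is active.
With repressor HaxC bound, *jovF* is not transcribed.
So JovF is not produced.
Activator LomH is present, so *lutT* is transcribed.
→ *lutT* is ON.
Ornithine is present, so PexP is inactive.
MoO₄²⁻ is absent, so TemZ is inactive.
With no repressor bound, *morD* is transcribed.
→ *morD* is ON.
3 of the 3 genes are transcribed.

3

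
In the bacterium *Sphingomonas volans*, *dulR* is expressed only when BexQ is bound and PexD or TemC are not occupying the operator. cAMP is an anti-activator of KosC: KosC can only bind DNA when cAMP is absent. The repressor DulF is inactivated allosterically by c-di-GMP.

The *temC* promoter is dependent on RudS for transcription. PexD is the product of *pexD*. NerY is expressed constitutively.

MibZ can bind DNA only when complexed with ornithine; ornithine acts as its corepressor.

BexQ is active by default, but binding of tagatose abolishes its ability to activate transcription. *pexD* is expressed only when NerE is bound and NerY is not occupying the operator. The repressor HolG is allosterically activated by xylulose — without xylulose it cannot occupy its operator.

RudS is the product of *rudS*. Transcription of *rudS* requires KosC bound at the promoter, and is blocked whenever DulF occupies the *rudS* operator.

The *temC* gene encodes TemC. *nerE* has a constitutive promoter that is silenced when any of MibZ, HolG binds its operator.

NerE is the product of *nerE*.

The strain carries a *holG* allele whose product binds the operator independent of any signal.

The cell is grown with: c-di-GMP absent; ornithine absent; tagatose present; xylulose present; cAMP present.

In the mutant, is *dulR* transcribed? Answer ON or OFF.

OFF

NerY is produced constitutively and is active.
Ornithine is absent, so MibZ is inactive.
HolG is constitutively active in this strain.
With repressor HolG bound, *nerE* is not transcribed.
So NerE is not produced.
With repressor NerY bound, *pexD* is not transcribed.
So PexD is not produced.
Tagatose is present, so BexQ is inactive.
c-di-GMP is absent, so DulF is active.
cAMP is present, so KosC is inactive.
With repressor DulF bound, *rudS* is not transcribed.
So RudS is not produced.
Required activator RudS is absent, so *temC* is not transcribed.
So TemC is not produced.
Required activator BexQ is absent, so *dulR* is not transcribed.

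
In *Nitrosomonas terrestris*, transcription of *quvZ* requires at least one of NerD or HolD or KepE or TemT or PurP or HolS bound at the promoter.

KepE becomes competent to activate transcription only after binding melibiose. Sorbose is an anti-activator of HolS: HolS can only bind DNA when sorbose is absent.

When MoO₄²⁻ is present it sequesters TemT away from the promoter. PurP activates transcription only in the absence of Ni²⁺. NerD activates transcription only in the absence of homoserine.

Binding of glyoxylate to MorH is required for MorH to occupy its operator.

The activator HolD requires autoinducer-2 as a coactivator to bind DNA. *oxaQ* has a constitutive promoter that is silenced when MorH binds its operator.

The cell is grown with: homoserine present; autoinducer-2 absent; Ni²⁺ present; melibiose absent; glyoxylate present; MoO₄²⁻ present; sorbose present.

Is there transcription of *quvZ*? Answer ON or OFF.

Homoserine is present, so NerD is inactive.
Autoinducer-2 is absent, so HolD is inactive.
Melibiose is absent, so KepE is inactive.
MoO₄²⁻ is present, so TemT is inactive.
Ni²⁺ is present, so PurP is inactive.
Sorbose is present, so HolS is inactive.
No activator is available at the *quvZ* promoter, so *quvZ* is not transcribed.

OFF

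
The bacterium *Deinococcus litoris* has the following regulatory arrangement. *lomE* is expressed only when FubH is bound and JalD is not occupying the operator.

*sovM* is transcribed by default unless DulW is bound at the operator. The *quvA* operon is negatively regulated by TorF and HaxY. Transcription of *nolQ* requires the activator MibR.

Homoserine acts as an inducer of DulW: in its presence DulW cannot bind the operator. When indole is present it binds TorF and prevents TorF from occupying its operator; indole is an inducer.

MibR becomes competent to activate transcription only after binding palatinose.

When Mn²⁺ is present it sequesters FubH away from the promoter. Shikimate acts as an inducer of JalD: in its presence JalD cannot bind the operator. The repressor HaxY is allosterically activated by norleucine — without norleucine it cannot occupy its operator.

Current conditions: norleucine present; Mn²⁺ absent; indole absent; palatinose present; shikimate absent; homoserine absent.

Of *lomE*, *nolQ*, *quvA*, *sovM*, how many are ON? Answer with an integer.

Shikimate is absent, so JalD is active.
Mn²⁺ is absent, so FubH is active.
With repressor JalD bound, *lomE* is not transcribed.
→ *lomE* is OFF.
Palatinose is present, so MibR is active.
No repressor is bound and MibR is active, so *nolQ* is transcribed.
→ *nolQ* is ON.
Indole is absent, so TorF is active.
Norleucine is present, so HaxY is active.
With repressor TorF bound, *quvA* is not transcribed.
→ *quvA* is OFF.
Homoserine is absent, so DulW is active.
With repressor DulW bound, *sovM* is not transcribed.
→ *sovM* is OFF.
1 of the 4 genes is transcribed.

1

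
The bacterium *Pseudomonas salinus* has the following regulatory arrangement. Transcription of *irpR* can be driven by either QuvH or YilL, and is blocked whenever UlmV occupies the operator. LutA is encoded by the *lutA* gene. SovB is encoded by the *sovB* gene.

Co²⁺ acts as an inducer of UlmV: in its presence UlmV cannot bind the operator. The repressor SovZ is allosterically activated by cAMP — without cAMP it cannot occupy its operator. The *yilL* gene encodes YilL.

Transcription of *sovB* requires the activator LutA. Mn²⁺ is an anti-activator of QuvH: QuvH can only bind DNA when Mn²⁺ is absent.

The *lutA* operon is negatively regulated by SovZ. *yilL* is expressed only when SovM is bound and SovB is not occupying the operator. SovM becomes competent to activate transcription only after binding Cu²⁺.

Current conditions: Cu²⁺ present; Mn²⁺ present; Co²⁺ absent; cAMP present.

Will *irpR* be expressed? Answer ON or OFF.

Mn²⁺ is present, so QuvH is inactive.
cAMP is present, so SovZ is active.
With repressor SovZ bound, *lutA* is not transcribed.
So LutA is not produced.
Required activator LutA is absent, so *sovB* is not transcribed.
So SovB is not produced.
Cu²⁺ is present, so SovM is active.
No repressor is bound and SovM is active, so *yilL* is transcribed.
So YilL is produced and active.
Co²⁺ is absent, so UlmV is active.
With repressor UlmV bound, *irpR* is not transcribed.

OFF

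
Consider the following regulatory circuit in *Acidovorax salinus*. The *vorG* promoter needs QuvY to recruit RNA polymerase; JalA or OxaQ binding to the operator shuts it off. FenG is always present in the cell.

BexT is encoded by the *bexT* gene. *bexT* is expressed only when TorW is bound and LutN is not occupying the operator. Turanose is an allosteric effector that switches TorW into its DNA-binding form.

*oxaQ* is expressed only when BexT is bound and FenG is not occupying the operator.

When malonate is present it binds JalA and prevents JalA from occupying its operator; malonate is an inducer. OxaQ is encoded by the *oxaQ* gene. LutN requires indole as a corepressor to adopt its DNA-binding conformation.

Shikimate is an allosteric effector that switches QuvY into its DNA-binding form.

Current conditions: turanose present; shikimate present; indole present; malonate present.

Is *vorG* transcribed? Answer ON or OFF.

Shikimate is present, so QuvY is active.
Malonate is present, so JalA is inactive.
FenG is produced constitutively and is active.
Indole is present, so LutN is active.
Turanose is present, so TorW is active.
With repressor LutN bound, *bexT* is not transcribed.
So BexT is not produced.
With repressor FenG bound, *oxaQ* is not transcribed.
So OxaQ is not produced.
No repressor is bound and QuvY is active, so *vorG* is transcribed.

ON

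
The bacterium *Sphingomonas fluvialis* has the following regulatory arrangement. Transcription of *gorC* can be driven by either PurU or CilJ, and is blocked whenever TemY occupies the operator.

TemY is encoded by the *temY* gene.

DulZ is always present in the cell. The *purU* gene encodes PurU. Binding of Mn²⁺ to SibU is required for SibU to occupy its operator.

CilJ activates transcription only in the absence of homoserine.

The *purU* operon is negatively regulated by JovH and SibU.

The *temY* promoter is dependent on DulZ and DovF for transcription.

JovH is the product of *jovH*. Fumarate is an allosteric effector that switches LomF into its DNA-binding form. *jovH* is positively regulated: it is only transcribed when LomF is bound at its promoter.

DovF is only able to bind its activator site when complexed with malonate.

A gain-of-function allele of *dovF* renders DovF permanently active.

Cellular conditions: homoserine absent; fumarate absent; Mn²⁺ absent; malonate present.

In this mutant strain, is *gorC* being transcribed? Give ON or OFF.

OFF

Fumarate is absent, so LomF is inactive.
Required activator LomF is absent, so *jovH* is not transcribed.
So JovH is not produced.
Mn²⁺ is absent, so SibU is inactive.
With no repressor bound, *purU* is transcribed.
So PurU is produced and active.
DulZ is produced constitutively and is active.
DovF is constitutively active in this strain.
No repressor is bound and DulZ and DovF are active, so *temY* is transcribed.
So TemY is produced and active.
Homoserine is absent, so CilJ is active.
With repressor TemY bound, *gorC* is not transcribed.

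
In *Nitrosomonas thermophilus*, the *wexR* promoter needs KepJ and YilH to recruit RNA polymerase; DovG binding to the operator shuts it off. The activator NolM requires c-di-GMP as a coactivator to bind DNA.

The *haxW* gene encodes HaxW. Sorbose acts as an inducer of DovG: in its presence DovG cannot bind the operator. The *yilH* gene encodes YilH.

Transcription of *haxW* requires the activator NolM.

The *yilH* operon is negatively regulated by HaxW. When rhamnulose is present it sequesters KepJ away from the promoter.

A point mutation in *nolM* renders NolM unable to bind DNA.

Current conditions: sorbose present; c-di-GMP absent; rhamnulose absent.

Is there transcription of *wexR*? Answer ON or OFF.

Sorbose is present, so DovG is inactive.
Rhamnulose is absent, so KepJ is active.
NolM is non-functional in this strain, so it has no effect.
Required activator NolM is absent, so *haxW* is not transcribed.
So HaxW is not produced.
With no repressor bound, *yilH* is transcribed.
So YilH is produced and active.
No repressor is bound and KepJ and YilH are active, so *wexR* is transcribed.

ON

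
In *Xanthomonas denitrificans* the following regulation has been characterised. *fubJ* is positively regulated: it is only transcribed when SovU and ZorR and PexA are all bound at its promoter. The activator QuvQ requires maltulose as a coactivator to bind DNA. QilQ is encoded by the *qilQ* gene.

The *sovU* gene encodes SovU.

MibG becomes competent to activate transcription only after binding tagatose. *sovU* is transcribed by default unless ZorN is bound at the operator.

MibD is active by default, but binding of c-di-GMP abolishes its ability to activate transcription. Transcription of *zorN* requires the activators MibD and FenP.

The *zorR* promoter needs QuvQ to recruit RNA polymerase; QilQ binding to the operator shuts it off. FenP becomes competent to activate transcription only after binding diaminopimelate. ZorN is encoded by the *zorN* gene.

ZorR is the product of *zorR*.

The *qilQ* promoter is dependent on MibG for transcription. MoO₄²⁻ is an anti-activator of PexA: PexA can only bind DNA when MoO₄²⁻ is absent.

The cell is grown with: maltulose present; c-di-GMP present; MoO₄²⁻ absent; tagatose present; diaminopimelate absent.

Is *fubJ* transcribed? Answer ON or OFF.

c-di-GMP is present, so MibD is inactive.
Diaminopimelate is absent, so FenP is inactive.
Required activator MibD is absent, so *zorN* is not transcribed.
So ZorN is not produced.
With no repressor bound, *sovU* is transcribed.
So SovU is produced and active.
Maltulose is present, so QuvQ is active.
Tagatose is present, so MibG is active.
No repressor is bound and MibG is active, so *qilQ* is transcribed.
So QilQ is produced and active.
With repressor QilQ bound, *zorR* is not transcribed.
So ZorR is not produced.
MoO₄²⁻ is absent, so PexA is active.
Required activator ZorR is absent, so *fubJ* is not transcribed.

OFF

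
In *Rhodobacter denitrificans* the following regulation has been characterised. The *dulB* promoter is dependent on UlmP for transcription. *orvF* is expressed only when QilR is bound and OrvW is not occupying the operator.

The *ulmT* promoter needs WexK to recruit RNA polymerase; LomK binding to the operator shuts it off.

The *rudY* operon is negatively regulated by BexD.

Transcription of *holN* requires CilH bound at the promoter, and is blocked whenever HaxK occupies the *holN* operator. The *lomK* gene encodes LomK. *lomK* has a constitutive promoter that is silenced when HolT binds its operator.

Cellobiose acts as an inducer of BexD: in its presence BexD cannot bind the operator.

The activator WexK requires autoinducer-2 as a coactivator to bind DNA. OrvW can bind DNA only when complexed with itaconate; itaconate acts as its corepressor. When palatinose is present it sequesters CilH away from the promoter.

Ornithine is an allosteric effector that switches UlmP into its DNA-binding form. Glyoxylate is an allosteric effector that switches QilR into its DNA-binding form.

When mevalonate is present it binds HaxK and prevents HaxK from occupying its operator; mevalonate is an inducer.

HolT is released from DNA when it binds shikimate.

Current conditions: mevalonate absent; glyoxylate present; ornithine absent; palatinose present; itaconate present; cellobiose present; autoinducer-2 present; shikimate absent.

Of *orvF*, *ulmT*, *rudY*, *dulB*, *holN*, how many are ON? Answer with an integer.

2

Itaconate is present, so OrvW is active.
Glyoxylate is present, so QilR is active.
With repressor OrvW bound, *orvF* is not transcribed.
→ *orvF* is OFF.
Shikimate is absent, so HolT is active.
With repressor HolT bound, *lomK* is not transcribed.
So LomK is not produced.
Autoinducer-2 is present, so WexK is active.
No repressor is bound and WexK is active, so *ulmT* is transcribed.
→ *ulmT* is ON.
Cellobiose is present, so BexD is inactive.
With no repressor bound, *rudY* is transcribed.
→ *rudY* is ON.
Ornithine is absent, so UlmP is inactive.
Required activator UlmP is absent, so *dulB* is not transcribed.
→ *dulB* is OFF.
Mevalonate is absent, so HaxK is active.
Palatinose is present, so CilH is inactive.
With repressor HaxK bound, *holN* is not transcribed.
→ *holN* is OFF.
2 of the 5 genes are transcribed.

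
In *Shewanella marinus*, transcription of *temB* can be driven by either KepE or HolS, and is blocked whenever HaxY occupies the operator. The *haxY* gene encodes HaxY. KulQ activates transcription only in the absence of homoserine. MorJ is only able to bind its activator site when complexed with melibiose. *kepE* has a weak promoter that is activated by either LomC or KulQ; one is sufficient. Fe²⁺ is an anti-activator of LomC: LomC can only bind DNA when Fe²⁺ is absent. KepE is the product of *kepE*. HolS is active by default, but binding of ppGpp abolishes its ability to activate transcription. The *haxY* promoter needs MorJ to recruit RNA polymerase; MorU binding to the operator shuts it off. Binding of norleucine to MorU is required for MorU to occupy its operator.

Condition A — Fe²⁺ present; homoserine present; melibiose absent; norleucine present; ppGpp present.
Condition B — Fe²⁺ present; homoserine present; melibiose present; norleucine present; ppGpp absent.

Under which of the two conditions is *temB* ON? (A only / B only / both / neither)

Condition A:
Fe²⁺ is present, so LomC is inactive.
Homoserine is present, so KulQ is inactive.
No activator is available at the *kepE* promoter, so *kepE* is not transcribed.
So KepE is not produced.
Melibiose is absent, so MorJ is inactive.
Norleucine is present, so MorU is active.
With repressor MorU bound, *haxY* is not transcribed.
So HaxY is not produced.
ppGpp is present, so HolS is inactive.
No activator is available at the *temB* promoter, so *temB* is not transcribed.
→ *temB* is OFF in A.
Condition B:
Fe²⁺ is present, so LomC is inactive.
Homoserine is present, so KulQ is inactive.
No activator is available at the *kepE* promoter, so *kepE* is not transcribed.
So KepE is not produced.
Melibiose is present, so MorJ is active.
Norleucine is present, so MorU is active.
With repressor MorU bound, *haxY* is not transcribed.
So HaxY is not produced.
ppGpp is absent, so HolS is active.
Activator HolS is present, so *temB* is transcribed.
→ *temB* is ON in B.

B only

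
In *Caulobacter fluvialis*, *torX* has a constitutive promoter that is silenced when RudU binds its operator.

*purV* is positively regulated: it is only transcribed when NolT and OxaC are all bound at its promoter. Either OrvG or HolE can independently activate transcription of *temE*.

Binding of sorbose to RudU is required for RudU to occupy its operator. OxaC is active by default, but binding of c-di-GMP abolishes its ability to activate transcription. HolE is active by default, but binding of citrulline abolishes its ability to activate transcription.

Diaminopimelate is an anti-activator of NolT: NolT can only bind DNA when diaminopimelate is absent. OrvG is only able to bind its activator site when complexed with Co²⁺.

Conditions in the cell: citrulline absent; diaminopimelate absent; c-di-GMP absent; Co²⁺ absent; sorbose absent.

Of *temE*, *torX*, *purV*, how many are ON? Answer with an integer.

Co²⁺ is absent, so OrvG is inactive.
Citrulline is absent, so HolE is active.
Activator HolE is present, so *temE* is transcribed.
→ *temE* is ON.
Sorbose is absent, so RudU is inactive.
With no repressor bound, *torX* is transcribed.
→ *torX* is ON.
Diaminopimelate is absent, so NolT is active.
c-di-GMP is absent, so OxaC is active.
No repressor is bound and NolT and OxaC are active, so *purV* is transcribed.
→ *purV* is ON.
3 of the 3 genes are transcribed.

3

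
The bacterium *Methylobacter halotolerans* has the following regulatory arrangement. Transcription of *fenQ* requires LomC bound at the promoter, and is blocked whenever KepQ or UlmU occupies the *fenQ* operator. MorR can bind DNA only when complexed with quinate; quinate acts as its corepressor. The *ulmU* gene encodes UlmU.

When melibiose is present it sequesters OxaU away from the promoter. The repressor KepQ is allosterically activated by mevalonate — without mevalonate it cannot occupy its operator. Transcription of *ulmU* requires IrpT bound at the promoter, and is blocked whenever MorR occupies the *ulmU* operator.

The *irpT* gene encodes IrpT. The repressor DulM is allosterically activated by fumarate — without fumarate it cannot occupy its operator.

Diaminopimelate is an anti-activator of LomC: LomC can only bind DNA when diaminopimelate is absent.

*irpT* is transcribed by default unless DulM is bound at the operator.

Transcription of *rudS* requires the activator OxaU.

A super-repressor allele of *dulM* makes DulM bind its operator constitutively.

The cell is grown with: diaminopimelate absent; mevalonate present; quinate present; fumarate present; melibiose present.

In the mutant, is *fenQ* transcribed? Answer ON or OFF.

Diaminopimelate is absent, so LomC is active.
Mevalonate is present, so KepQ is active.
DulM is constitutively active in this strain.
With repressor DulM bound, *irpT* is not transcribed.
So IrpT is not produced.
Quinate is present, so MorR is active.
With repressor MorR bound, *ulmU* is not transcribed.
So UlmU is not produced.
With repressor KepQ bound, *fenQ* is not transcribed.

OFF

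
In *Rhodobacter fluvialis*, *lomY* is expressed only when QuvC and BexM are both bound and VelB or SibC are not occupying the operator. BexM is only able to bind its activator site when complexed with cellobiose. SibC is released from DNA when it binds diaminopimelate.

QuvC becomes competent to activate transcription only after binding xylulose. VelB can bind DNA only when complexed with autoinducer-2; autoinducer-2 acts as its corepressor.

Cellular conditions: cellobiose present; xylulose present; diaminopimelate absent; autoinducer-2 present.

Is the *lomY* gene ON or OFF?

OFF

Xylulose is present, so QuvC is active.
Autoinducer-2 is present, so VelB is active.
Diaminopimelate is absent, so SibC is active.
Cellobiose is present, so BexM is active.
With repressor VelB bound, *lomY* is not transcribed.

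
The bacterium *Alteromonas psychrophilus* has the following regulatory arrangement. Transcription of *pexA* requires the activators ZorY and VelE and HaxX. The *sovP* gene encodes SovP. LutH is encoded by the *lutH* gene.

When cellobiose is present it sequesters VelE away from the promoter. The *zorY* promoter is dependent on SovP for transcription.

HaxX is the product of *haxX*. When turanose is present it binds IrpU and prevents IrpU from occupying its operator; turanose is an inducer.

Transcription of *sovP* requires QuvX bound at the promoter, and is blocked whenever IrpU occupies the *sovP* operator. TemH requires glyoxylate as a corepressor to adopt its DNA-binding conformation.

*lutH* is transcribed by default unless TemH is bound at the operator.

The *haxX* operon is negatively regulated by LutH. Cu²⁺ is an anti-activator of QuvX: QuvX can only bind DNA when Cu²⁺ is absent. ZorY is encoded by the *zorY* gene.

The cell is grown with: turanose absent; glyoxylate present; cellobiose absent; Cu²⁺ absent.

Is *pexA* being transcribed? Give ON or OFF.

OFF

Cu²⁺ is absent, so QuvX is active.
Turanose is absent, so IrpU is active.
With repressor IrpU bound, *sovP* is not transcribed.
So SovP is not produced.
Required activator SovP is absent, so *zorY* is not transcribed.
So ZorY is not produced.
Cellobiose is absent, so VelE is active.
Glyoxylate is present, so TemH is active.
With repressor TemH bound, *lutH* is not transcribed.
So LutH is not produced.
With no repressor bound, *haxX* is transcribed.
So HaxX is produced and active.
Required activator ZorY is absent, so *pexA* is not transcribed.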